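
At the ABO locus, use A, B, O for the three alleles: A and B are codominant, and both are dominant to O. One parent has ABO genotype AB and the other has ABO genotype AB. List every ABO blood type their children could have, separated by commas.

A, B, AB

Gametes from AB × AB give offspring ABO genotypes AA, AB, BB, i.e. phenotypes A, B, AB.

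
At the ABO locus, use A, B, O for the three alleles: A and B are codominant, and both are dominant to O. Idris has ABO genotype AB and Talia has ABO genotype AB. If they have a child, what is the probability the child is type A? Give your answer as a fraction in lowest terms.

ABO cross AB × AB → offspring phenotypes: 1/4 A, 1/4 B, 1/2 AB.
So P(type A) = 1/4.

1/4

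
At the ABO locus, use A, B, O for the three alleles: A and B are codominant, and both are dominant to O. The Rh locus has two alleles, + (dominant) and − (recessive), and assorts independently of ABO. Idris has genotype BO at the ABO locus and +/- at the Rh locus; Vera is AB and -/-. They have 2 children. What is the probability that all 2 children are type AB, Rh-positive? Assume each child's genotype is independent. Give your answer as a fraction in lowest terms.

ABO cross BO × AB → 1/4 A, 1/2 B, 1/4 AB.
Rh cross +/- × -/- → 1/2 Rh+, 1/2 Rh-; so P(type AB, Rh-positive) = 1/4 × 1/2 = 1/8 per child.
All 2 independent: (1/8)^2 = 1/64.

1/64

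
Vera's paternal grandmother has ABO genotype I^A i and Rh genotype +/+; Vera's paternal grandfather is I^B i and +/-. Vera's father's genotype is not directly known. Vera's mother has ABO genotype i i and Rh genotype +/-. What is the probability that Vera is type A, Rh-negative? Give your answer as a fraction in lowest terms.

1/32

Vera's father's ABO genotype from I^A i × I^B i: 1/4 I^A I^B, 1/4 I^A i, 1/4 I^B i, 1/4 i i.
Crossing each possibility with the mother i i and summing P(type A): 1/4·1/2 + 1/4·1/2 + 1/4·0 + 1/4·0 = 1/4.
Similarly for Rh via the father's Rh distribution: P(Rh-) = 1/8.
Independent loci: 1/4 × 1/8 = 1/32.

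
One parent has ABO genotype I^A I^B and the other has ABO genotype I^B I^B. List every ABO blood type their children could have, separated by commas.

Gametes from I^A I^B × I^B I^B give offspring ABO genotypes I^A I^B, I^B I^B, i.e. phenotypes B, AB.

B, AB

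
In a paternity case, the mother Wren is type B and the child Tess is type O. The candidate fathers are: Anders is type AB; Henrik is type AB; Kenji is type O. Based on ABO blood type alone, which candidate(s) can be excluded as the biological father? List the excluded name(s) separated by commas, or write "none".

Anders, Henrik

A candidate is excluded only if no genotype consistent with his phenotype could produce a type O child with a type B mother.
Anders (type AB): no genotype consistent with that phenotype can produce a type-O child with a type-B mother.
Henrik (type AB): no genotype consistent with that phenotype can produce a type-O child with a type-B mother.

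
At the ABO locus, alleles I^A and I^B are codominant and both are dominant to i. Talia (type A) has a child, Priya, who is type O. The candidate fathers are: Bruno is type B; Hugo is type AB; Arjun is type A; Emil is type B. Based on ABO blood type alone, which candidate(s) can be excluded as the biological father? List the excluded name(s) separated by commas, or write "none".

Hugo

A candidate is excluded only if no genotype consistent with his phenotype could produce a type O child with a type A mother.
Hugo (type AB): no genotype consistent with that phenotype can produce a type-O child with a type-A mother.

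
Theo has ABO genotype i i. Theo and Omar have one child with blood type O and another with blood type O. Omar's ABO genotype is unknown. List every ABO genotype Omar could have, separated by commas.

I^A i, I^B i, i i

For each candidate genotype of Omar, check whether crossing it with i i can produce every observed child phenotype.
  I^A I^A → possible child types {A} ✗
  I^A I^B → possible child types {A, B} ✗
  I^A i → possible child types {O, A} ✓
  I^B I^B → possible child types {B} ✗
  I^B i → possible child types {O, B} ✓
  i i → possible child types {O} ✓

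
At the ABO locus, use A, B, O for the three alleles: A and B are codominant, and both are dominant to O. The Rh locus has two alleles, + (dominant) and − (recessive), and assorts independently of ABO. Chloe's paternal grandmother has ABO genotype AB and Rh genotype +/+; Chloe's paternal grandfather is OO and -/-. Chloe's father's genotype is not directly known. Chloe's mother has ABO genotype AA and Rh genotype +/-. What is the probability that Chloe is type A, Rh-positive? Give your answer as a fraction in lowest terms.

Chloe's father's ABO genotype from AB × OO: 1/2 AO, 1/2 BO.
Crossing each possibility with the mother AA and summing P(type A): 1/2·1 + 1/2·1/2 = 3/4.
Similarly for Rh via the father's Rh distribution: P(Rh+) = 3/4.
Independent loci: 3/4 × 3/4 = 9/16.

9/16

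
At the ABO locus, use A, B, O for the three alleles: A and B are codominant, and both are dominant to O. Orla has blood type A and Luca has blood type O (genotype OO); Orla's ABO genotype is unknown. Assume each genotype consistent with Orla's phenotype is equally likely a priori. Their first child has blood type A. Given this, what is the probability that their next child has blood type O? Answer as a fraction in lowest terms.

1/6

Possible genotypes: Orla ∈ {AA, AO}; Luca ∈ {OO}.
Weight each parental genotype pair by prior × P(type-A child):
  AA × OO: posterior weight 2/3; P(next child type O) = 0.
  AO × OO: posterior weight 1/3; P(next child type O) = 1/2.
Weighted sum = 1/6.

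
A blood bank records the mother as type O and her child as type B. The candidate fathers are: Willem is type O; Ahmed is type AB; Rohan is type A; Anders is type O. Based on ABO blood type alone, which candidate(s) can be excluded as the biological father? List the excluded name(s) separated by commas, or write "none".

Willem, Rohan, Anders

A candidate is excluded only if no genotype consistent with his phenotype could produce a type B child with a type O mother.
Willem (type O): no genotype consistent with that phenotype can produce a type-B child with a type-O mother.
Rohan (type A): no genotype consistent with that phenotype can produce a type-B child with a type-O mother.
Anders (type O): no genotype consistent with that phenotype can produce a type-B child with a type-O mother.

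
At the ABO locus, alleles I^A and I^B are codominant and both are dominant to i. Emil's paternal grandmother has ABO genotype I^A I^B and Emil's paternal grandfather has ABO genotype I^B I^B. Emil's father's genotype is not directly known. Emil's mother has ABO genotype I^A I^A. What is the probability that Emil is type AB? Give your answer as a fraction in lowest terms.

3/4

Emil's father's ABO genotype from I^A I^B × I^B I^B: 1/2 I^A I^B, 1/2 I^B I^B.
Crossing each possibility with the mother I^A I^A and summing P(type AB): 1/2·1/2 + 1/2·1 = 3/4.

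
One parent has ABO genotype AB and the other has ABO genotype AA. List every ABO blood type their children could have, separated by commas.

Gametes from AB × AA give offspring ABO genotypes AA, AB, i.e. phenotypes A, AB.

A, AB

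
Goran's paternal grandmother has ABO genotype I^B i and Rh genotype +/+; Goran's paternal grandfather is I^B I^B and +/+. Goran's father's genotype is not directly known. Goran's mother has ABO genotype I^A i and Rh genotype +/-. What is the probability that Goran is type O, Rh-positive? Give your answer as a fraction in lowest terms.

Goran's father's ABO genotype from I^B i × I^B I^B: 1/2 I^B I^B, 1/2 I^B i.
Crossing each possibility with the mother I^A i and summing P(type O): 1/2·0 + 1/2·1/4 = 1/8.
Similarly for Rh via the father's Rh distribution: P(Rh+) = 1.
Independent loci: 1/8 × 1 = 1/8.

1/8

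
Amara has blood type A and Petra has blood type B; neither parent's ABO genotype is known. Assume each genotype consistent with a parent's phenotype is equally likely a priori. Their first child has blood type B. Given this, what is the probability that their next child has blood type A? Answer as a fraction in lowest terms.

Possible genotypes: Amara ∈ {AA, AO}; Petra ∈ {BB, BO}.
Weight each parental genotype pair by prior × P(type-B child):
  AO × BB: posterior weight 2/3; P(next child type A) = 0.
  AO × BO: posterior weight 1/3; P(next child type A) = 1/4.
Weighted sum = 1/12.

1/12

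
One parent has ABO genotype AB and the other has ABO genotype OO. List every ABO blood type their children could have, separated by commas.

Gametes from AB × OO give offspring ABO genotypes AO, BO, i.e. phenotypes A, B.

A, B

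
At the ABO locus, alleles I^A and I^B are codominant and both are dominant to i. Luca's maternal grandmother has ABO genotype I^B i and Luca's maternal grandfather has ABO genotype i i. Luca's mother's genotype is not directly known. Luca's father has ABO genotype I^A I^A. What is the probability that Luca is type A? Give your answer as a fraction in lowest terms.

Luca's mother's ABO genotype from I^B i × i i: 1/2 I^B i, 1/2 i i.
Crossing each possibility with the father I^A I^A and summing P(type A): 1/2·1/2 + 1/2·1 = 3/4.

3/4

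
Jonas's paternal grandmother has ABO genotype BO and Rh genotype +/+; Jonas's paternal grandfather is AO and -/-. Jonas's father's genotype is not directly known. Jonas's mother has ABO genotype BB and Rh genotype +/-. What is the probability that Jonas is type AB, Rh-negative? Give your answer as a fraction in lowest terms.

Jonas's father's ABO genotype from BO × AO: 1/4 AB, 1/4 AO, 1/4 BO, 1/4 OO.
Crossing each possibility with the mother BB and summing P(type AB): 1/4·1/2 + 1/4·1/2 + 1/4·0 + 1/4·0 = 1/4.
Similarly for Rh via the father's Rh distribution: P(Rh-) = 1/4.
Independent loci: 1/4 × 1/4 = 1/16.

1/16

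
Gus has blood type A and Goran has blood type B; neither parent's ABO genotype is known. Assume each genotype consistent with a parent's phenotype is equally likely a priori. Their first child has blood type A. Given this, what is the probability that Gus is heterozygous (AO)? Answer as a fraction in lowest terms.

Possible genotypes: Gus ∈ {AA, AO}; Goran ∈ {BB, BO}.
Weight each parental genotype pair by prior × P(type-A child):
  AA × BO: posterior weight 2/3.
  AO × BO: posterior weight 1/3.
Sum the posterior weight over pairs where Gus is AO: 1/3.

1/3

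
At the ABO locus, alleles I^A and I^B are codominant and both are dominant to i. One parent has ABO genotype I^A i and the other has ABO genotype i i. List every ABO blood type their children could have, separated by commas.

Gametes from I^A i × i i give offspring ABO genotypes I^A i, i i, i.e. phenotypes O, A.

O, A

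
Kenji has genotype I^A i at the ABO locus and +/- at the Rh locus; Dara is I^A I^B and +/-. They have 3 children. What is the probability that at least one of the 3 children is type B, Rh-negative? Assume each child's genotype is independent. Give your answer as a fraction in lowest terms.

ABO cross I^A i × I^A I^B → 1/2 A, 1/4 B, 1/4 AB.
Rh cross +/- × +/- → 3/4 Rh+, 1/4 Rh-; so P(type B, Rh-negative) = 1/4 × 1/4 = 1/16 per child.
P(none) = (15/16)^3 = 3375/4096; P(at least one) = 1 − 3375/4096 = 721/4096.

721/4096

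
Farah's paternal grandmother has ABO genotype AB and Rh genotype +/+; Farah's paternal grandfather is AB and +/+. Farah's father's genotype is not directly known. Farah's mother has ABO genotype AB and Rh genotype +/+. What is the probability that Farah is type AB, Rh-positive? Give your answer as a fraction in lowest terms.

Farah's father's ABO genotype from AB × AB: 1/4 AA, 1/2 AB, 1/4 BB.
Crossing each possibility with the mother AB and summing P(type AB): 1/4·1/2 + 1/2·1/2 + 1/4·1/2 = 1/2.
Similarly for Rh via the father's Rh distribution: P(Rh+) = 1.
Independent loci: 1/2 × 1 = 1/2.

1/2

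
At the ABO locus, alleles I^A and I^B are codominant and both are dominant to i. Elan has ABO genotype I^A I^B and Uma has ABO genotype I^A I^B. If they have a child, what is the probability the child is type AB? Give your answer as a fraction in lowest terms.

ABO cross I^A I^B × I^A I^B → offspring phenotypes: 1/4 A, 1/4 B, 1/2 AB.
So P(type AB) = 1/2.

1/2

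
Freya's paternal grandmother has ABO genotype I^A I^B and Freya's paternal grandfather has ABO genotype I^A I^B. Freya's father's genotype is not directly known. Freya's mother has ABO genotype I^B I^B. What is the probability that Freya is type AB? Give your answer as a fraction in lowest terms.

Freya's father's ABO genotype from I^A I^B × I^A I^B: 1/4 I^A I^A, 1/2 I^A I^B, 1/4 I^B I^B.
Crossing each possibility with the mother I^B I^B and summing P(type AB): 1/4·1 + 1/2·1/2 + 1/4·0 = 1/2.

1/2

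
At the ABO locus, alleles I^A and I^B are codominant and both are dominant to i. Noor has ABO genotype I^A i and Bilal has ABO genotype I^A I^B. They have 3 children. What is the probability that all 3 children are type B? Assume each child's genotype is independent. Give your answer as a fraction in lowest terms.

ABO cross I^A i × I^A I^B → 1/2 A, 1/4 B, 1/4 AB.
So P(type B) = 1/4 per child.
All 3 independent: (1/4)^3 = 1/64.

1/64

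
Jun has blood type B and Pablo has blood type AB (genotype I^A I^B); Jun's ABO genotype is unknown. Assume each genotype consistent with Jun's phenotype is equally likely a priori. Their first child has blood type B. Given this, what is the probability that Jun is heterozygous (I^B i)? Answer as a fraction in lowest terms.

1/2

Possible genotypes: Jun ∈ {I^B I^B, I^B i}; Pablo ∈ {I^A I^B}.
Weight each parental genotype pair by prior × P(type-B child):
  I^B I^B × I^A I^B: posterior weight 1/2.
  I^B i × I^A I^B: posterior weight 1/2.
Sum the posterior weight over pairs where Jun is I^B i: 1/2.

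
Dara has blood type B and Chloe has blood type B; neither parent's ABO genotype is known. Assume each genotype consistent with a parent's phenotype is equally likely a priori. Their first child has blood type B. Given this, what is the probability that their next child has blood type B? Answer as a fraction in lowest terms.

Possible genotypes: Dara ∈ {BB, BO}; Chloe ∈ {BB, BO}.
Weight each parental genotype pair by prior × P(type-B child):
  BB × BB: posterior weight 4/15; P(next child type B) = 1.
  BB × BO: posterior weight 4/15; P(next child type B) = 1.
  BO × BB: posterior weight 4/15; P(next child type B) = 1.
  BO × BO: posterior weight 1/5; P(next child type B) = 3/4.
Weighted sum = 19/20.

19/20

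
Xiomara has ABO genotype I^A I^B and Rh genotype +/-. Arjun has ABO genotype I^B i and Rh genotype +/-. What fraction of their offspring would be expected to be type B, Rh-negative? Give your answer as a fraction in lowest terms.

1/8

ABO cross I^A I^B × I^B i → offspring phenotypes: 1/4 A, 1/2 B, 1/4 AB.
Rh cross +/- × +/- → 3/4 Rh+, 1/4 Rh-.
Independent loci: P(type B, Rh-negative) = 1/2 × 1/4 = 1/8.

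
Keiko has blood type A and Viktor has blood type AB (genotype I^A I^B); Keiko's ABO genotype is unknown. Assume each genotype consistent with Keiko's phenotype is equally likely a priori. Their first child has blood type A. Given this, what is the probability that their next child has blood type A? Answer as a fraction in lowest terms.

Possible genotypes: Keiko ∈ {I^A I^A, I^A i}; Viktor ∈ {I^A I^B}.
Weight each parental genotype pair by prior × P(type-A child):
  I^A I^A × I^A I^B: posterior weight 1/2; P(next child type A) = 1/2.
  I^A i × I^A I^B: posterior weight 1/2; P(next child type A) = 1/2.
Weighted sum = 1/2.

1/2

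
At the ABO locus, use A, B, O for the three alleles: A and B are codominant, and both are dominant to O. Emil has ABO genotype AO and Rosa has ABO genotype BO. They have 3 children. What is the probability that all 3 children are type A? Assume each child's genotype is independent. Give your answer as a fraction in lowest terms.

1/64

ABO cross AO × BO → 1/4 O, 1/4 A, 1/4 B, 1/4 AB.
So P(type A) = 1/4 per child.
All 3 independent: (1/4)^3 = 1/64.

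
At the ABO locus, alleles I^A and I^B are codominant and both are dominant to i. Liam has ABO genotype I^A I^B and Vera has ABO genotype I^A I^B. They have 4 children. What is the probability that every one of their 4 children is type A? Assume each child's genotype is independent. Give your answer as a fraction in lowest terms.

1/256

ABO cross I^A I^B × I^A I^B → 1/4 A, 1/4 B, 1/2 AB.
So P(type A) = 1/4 per child.
All 4 independent: (1/4)^4 = 1/256.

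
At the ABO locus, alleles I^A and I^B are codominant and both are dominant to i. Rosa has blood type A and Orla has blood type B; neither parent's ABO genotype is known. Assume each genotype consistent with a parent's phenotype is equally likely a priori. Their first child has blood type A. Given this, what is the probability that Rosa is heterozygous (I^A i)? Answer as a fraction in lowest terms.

Possible genotypes: Rosa ∈ {I^A I^A, I^A i}; Orla ∈ {I^B I^B, I^B i}.
Weight each parental genotype pair by prior × P(type-A child):
  I^A I^A × I^B i: posterior weight 2/3.
  I^A i × I^B i: posterior weight 1/3.
Sum the posterior weight over pairs where Rosa is I^A i: 1/3.

1/3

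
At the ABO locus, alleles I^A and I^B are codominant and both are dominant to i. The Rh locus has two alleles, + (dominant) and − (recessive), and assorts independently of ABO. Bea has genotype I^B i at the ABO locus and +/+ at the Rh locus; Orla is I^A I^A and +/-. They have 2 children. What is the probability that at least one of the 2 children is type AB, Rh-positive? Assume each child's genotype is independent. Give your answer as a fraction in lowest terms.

3/4

ABO cross I^B i × I^A I^A → 1/2 A, 1/2 AB.
Rh cross +/+ × +/- → 1 Rh+; so P(type AB, Rh-positive) = 1/2 × 1 = 1/2 per child.
P(none) = (1/2)^2 = 1/4; P(at least one) = 1 − 1/4 = 3/4.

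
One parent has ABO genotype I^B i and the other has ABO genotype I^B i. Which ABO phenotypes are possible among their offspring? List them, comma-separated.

O, B

Gametes from I^B i × I^B i give offspring ABO genotypes I^B I^B, I^B i, i i, i.e. phenotypes O, B.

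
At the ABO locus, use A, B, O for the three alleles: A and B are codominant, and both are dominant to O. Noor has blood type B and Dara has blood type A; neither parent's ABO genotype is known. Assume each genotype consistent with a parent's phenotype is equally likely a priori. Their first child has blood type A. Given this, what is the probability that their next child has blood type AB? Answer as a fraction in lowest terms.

5/12

Possible genotypes: Noor ∈ {BB, BO}; Dara ∈ {AA, AO}.
Weight each parental genotype pair by prior × P(type-A child):
  BO × AA: posterior weight 2/3; P(next child type AB) = 1/2.
  BO × AO: posterior weight 1/3; P(next child type AB) = 1/4.
Weighted sum = 5/12.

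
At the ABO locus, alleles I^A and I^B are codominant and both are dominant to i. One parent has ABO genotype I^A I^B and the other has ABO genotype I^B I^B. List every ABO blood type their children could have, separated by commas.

Gametes from I^A I^B × I^B I^B give offspring ABO genotypes I^A I^B, I^B I^B, i.e. phenotypes B, AB.

B, AB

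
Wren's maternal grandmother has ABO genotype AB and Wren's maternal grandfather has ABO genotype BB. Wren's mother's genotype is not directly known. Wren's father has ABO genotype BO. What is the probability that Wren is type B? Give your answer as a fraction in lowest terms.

Wren's mother's ABO genotype from AB × BB: 1/2 AB, 1/2 BB.
Crossing each possibility with the father BO and summing P(type B): 1/2·1/2 + 1/2·1 = 3/4.

3/4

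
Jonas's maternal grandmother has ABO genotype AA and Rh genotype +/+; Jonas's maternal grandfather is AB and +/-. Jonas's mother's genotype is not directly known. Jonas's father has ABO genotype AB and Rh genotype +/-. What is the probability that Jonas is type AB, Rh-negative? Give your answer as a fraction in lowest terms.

Jonas's mother's ABO genotype from AA × AB: 1/2 AA, 1/2 AB.
Crossing each possibility with the father AB and summing P(type AB): 1/2·1/2 + 1/2·1/2 = 1/2.
Similarly for Rh via the mother's Rh distribution: P(Rh-) = 1/8.
Independent loci: 1/2 × 1/8 = 1/16.

1/16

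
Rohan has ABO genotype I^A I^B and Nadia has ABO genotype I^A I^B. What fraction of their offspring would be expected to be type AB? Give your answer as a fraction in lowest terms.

1/2

ABO cross I^A I^B × I^A I^B → offspring phenotypes: 1/4 A, 1/4 B, 1/2 AB.
So P(type AB) = 1/2.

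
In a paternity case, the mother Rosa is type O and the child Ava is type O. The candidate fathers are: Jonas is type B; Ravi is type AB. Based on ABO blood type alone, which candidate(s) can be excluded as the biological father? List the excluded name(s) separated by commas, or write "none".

A candidate is excluded only if no genotype consistent with his phenotype could produce a type O child with a type O mother.
Ravi (type AB): no genotype consistent with that phenotype can produce a type-O child with a type-O mother.

Ravi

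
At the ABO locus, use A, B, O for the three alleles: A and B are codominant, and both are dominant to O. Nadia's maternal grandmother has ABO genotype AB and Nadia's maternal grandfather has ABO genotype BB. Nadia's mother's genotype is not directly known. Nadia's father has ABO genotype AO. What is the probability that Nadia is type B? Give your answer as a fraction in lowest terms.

3/8

Nadia's mother's ABO genotype from AB × BB: 1/2 AB, 1/2 BB.
Crossing each possibility with the father AO and summing P(type B): 1/2·1/4 + 1/2·1/2 = 3/8.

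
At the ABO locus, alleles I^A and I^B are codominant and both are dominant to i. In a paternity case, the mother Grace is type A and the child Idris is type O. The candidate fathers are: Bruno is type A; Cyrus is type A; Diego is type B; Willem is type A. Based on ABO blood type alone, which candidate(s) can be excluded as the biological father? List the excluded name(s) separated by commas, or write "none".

none

A candidate is excluded only if no genotype consistent with his phenotype could produce a type O child with a type A mother.
Every candidate has at least one consistent genotype combination, so none can be excluded.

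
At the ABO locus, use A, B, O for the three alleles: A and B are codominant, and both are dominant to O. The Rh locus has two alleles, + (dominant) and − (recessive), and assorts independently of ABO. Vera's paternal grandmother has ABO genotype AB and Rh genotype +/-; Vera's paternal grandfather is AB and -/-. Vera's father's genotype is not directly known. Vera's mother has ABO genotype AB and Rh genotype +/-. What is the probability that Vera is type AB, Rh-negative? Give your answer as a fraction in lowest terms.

Vera's father's ABO genotype from AB × AB: 1/4 AA, 1/2 AB, 1/4 BB.
Crossing each possibility with the mother AB and summing P(type AB): 1/4·1/2 + 1/2·1/2 + 1/4·1/2 = 1/2.
Similarly for Rh via the father's Rh distribution: P(Rh-) = 3/8.
Independent loci: 1/2 × 3/8 = 3/16.

3/16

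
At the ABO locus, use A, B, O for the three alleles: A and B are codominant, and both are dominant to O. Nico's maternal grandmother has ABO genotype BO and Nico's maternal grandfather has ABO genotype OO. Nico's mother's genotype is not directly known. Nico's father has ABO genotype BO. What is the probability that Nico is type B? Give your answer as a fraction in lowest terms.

Nico's mother's ABO genotype from BO × OO: 1/2 BO, 1/2 OO.
Crossing each possibility with the father BO and summing P(type B): 1/2·3/4 + 1/2·1/2 = 5/8.

5/8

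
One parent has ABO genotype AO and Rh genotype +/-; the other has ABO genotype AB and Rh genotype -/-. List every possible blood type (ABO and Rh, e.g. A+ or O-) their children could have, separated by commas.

Gametes from AO × AB give offspring ABO genotypes AA, AB, AO, BO, i.e. phenotypes A, B, AB.
Rh cross +/- × -/- → phenotypes Rh+, Rh-.
Combining independently: A+, A-, B+, B-, AB+, AB-.

A+, A-, B+, B-, AB+, AB-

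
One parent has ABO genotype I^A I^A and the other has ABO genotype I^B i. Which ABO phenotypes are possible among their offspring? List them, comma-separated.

A, AB

Gametes from I^A I^A × I^B i give offspring ABO genotypes I^A I^B, I^A i, i.e. phenotypes A, AB.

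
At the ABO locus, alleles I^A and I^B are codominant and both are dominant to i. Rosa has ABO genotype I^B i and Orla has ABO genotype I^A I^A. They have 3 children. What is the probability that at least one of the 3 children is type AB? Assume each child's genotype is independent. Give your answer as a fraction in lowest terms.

ABO cross I^B i × I^A I^A → 1/2 A, 1/2 AB.
So P(type AB) = 1/2 per child.
P(none) = (1/2)^3 = 1/8; P(at least one) = 1 − 1/8 = 7/8.

7/8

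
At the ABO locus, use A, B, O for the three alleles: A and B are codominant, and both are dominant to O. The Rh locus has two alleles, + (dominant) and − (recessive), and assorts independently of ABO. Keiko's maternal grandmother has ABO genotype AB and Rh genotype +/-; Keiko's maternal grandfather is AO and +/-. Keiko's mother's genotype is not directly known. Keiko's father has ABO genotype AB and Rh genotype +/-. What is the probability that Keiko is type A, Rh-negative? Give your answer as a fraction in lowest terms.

Keiko's mother's ABO genotype from AB × AO: 1/4 AA, 1/4 AB, 1/4 AO, 1/4 BO.
Crossing each possibility with the father AB and summing P(type A): 1/4·1/2 + 1/4·1/4 + 1/4·1/2 + 1/4·1/4 = 3/8.
Similarly for Rh via the mother's Rh distribution: P(Rh-) = 1/4.
Independent loci: 3/8 × 1/4 = 3/32.

3/32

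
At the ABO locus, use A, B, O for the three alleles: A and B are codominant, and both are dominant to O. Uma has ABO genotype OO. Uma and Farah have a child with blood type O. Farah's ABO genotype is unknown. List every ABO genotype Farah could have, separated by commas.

AO, BO, OO

For each candidate genotype of Farah, check whether crossing it with OO can produce every observed child phenotype.
  AA → possible child types {A} ✗
  AB → possible child types {A, B} ✗
  AO → possible child types {O, A} ✓
  BB → possible child types {B} ✗
  BO → possible child types {O, B} ✓
  OO → possible child types {O} ✓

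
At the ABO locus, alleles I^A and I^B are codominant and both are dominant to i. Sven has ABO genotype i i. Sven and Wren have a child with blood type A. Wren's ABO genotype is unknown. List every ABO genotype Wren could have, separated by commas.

For each candidate genotype of Wren, check whether crossing it with i i can produce every observed child phenotype.
  I^A I^A → possible child types {A} ✓
  I^A I^B → possible child types {A, B} ✓
  I^A i → possible child types {O, A} ✓
  I^B I^B → possible child types {B} ✗
  I^B i → possible child types {O, B} ✗
  i i → possible child types {O} ✗

I^A I^A, I^A I^B, I^A i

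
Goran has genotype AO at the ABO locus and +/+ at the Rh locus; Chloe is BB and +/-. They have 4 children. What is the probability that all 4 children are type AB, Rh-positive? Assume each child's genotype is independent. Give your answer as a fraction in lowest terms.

1/16

ABO cross AO × BB → 1/2 B, 1/2 AB.
Rh cross +/+ × +/- → 1 Rh+; so P(type AB, Rh-positive) = 1/2 × 1 = 1/2 per child.
All 4 independent: (1/2)^4 = 1/16.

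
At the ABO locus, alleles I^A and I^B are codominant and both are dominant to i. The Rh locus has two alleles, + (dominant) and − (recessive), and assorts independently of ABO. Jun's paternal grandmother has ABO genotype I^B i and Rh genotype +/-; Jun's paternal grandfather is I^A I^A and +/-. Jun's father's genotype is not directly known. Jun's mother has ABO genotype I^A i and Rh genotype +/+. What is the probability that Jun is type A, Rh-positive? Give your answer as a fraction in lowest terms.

Jun's father's ABO genotype from I^B i × I^A I^A: 1/2 I^A I^B, 1/2 I^A i.
Crossing each possibility with the mother I^A i and summing P(type A): 1/2·1/2 + 1/2·3/4 = 5/8.
Similarly for Rh via the father's Rh distribution: P(Rh+) = 1.
Independent loci: 5/8 × 1 = 5/8.

5/8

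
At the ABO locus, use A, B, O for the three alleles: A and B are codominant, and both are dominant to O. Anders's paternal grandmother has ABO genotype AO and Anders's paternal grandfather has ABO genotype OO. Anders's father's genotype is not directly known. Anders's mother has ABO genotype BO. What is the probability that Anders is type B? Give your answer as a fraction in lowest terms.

Anders's father's ABO genotype from AO × OO: 1/2 AO, 1/2 OO.
Crossing each possibility with the mother BO and summing P(type B): 1/2·1/4 + 1/2·1/2 = 3/8.

3/8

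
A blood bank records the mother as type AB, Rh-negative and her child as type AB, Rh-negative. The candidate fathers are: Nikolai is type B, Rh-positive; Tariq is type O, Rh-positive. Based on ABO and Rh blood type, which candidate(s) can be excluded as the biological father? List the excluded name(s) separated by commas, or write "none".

A candidate is excluded only if no genotype consistent with his phenotype could produce a type AB, Rh-negative child with a type AB, Rh-negative mother.
Tariq (type O, Rh+): no genotype consistent with that phenotype can produce a type-AB Rh- child with a type-AB mother.

Tariq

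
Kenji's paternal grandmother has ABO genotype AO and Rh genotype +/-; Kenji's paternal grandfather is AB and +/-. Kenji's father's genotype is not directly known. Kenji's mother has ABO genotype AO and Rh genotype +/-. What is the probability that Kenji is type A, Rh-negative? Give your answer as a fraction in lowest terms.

5/32

Kenji's father's ABO genotype from AO × AB: 1/4 AA, 1/4 AB, 1/4 AO, 1/4 BO.
Crossing each possibility with the mother AO and summing P(type A): 1/4·1 + 1/4·1/2 + 1/4·3/4 + 1/4·1/4 = 5/8.
Similarly for Rh via the father's Rh distribution: P(Rh-) = 1/4.
Independent loci: 5/8 × 1/4 = 5/32.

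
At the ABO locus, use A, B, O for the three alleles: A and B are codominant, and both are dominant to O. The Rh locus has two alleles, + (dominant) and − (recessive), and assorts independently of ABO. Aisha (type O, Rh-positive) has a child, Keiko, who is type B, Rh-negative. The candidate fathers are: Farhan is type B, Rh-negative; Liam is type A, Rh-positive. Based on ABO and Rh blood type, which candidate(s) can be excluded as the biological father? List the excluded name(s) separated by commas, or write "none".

Liam

A candidate is excluded only if no genotype consistent with his phenotype could produce a type B, Rh-negative child with a type O, Rh-positive mother.
Liam (type A, Rh+): no genotype consistent with that phenotype can produce a type-B Rh- child with a type-O mother.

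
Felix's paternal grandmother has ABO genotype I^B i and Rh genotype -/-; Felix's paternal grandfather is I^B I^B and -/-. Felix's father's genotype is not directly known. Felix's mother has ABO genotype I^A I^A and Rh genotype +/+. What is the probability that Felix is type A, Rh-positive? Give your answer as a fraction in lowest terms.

1/4

Felix's father's ABO genotype from I^B i × I^B I^B: 1/2 I^B I^B, 1/2 I^B i.
Crossing each possibility with the mother I^A I^A and summing P(type A): 1/2·0 + 1/2·1/2 = 1/4.
Similarly for Rh via the father's Rh distribution: P(Rh+) = 1.
Independent loci: 1/4 × 1 = 1/4.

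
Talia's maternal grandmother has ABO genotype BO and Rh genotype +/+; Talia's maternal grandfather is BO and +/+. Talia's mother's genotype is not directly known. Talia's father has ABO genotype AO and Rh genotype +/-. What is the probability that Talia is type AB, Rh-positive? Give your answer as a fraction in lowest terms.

1/4

Talia's mother's ABO genotype from BO × BO: 1/4 BB, 1/2 BO, 1/4 OO.
Crossing each possibility with the father AO and summing P(type AB): 1/4·1/2 + 1/2·1/4 + 1/4·0 = 1/4.
Similarly for Rh via the mother's Rh distribution: P(Rh+) = 1.
Independent loci: 1/4 × 1 = 1/4.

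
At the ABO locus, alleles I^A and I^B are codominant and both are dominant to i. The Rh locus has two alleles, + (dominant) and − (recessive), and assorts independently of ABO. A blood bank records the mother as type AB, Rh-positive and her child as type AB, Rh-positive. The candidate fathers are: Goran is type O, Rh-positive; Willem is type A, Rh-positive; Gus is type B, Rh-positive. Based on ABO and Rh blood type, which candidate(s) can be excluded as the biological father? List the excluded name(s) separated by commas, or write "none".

Goran

A candidate is excluded only if no genotype consistent with his phenotype could produce a type AB, Rh-positive child with a type AB, Rh-positive mother.
Goran (type O, Rh+): no genotype consistent with that phenotype can produce a type-AB Rh+ child with a type-AB mother.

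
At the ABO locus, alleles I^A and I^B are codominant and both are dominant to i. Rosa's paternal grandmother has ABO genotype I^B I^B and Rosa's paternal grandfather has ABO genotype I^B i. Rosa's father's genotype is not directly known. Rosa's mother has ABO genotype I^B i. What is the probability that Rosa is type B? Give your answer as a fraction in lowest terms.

Rosa's father's ABO genotype from I^B I^B × I^B i: 1/2 I^B I^B, 1/2 I^B i.
Crossing each possibility with the mother I^B i and summing P(type B): 1/2·1 + 1/2·3/4 = 7/8.

7/8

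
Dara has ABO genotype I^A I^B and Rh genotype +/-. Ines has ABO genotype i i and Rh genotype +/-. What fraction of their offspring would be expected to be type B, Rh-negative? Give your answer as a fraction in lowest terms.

ABO cross I^A I^B × i i → offspring phenotypes: 1/2 A, 1/2 B.
Rh cross +/- × +/- → 3/4 Rh+, 1/4 Rh-.
Independent loci: P(type B, Rh-negative) = 1/2 × 1/4 = 1/8.

1/8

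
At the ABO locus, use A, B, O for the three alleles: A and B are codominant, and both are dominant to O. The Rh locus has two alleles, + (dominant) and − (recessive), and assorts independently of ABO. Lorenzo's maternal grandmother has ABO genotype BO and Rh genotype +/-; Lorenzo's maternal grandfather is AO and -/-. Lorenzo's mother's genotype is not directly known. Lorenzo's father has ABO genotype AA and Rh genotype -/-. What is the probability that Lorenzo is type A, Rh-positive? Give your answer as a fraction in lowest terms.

3/16

Lorenzo's mother's ABO genotype from BO × AO: 1/4 AB, 1/4 AO, 1/4 BO, 1/4 OO.
Crossing each possibility with the father AA and summing P(type A): 1/4·1/2 + 1/4·1 + 1/4·1/2 + 1/4·1 = 3/4.
Similarly for Rh via the mother's Rh distribution: P(Rh+) = 1/4.
Independent loci: 3/4 × 1/4 = 3/16.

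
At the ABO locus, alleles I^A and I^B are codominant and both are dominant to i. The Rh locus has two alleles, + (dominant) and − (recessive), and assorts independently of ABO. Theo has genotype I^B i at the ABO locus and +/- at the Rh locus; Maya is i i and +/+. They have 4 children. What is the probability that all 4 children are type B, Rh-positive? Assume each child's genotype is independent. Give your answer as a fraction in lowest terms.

1/16

ABO cross I^B i × i i → 1/2 O, 1/2 B.
Rh cross +/- × +/+ → 1 Rh+; so P(type B, Rh-positive) = 1/2 × 1 = 1/2 per child.
All 4 independent: (1/2)^4 = 1/16.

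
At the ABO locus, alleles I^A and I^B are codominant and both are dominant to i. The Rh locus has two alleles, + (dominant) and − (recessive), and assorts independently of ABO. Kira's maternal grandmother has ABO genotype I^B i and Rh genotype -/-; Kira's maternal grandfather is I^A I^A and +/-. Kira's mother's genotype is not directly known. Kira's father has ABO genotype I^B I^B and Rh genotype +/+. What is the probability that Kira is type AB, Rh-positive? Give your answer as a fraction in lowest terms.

1/2

Kira's mother's ABO genotype from I^B i × I^A I^A: 1/2 I^A I^B, 1/2 I^A i.
Crossing each possibility with the father I^B I^B and summing P(type AB): 1/2·1/2 + 1/2·1/2 = 1/2.
Similarly for Rh via the mother's Rh distribution: P(Rh+) = 1.
Independent loci: 1/2 × 1 = 1/2.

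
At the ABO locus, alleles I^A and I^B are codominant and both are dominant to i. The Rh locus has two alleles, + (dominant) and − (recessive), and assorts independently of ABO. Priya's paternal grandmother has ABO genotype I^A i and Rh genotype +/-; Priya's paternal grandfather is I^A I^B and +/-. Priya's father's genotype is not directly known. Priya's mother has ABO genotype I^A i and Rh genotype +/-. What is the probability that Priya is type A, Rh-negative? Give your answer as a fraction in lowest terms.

Priya's father's ABO genotype from I^A i × I^A I^B: 1/4 I^A I^A, 1/4 I^A I^B, 1/4 I^A i, 1/4 I^B i.
Crossing each possibility with the mother I^A i and summing P(type A): 1/4·1 + 1/4·1/2 + 1/4·3/4 + 1/4·1/4 = 5/8.
Similarly for Rh via the father's Rh distribution: P(Rh-) = 1/4.
Independent loci: 5/8 × 1/4 = 5/32.

5/32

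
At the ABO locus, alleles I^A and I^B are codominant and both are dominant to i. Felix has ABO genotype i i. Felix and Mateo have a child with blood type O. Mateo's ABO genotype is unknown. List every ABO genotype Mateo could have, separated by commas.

I^A i, I^B i, i i

For each candidate genotype of Mateo, check whether crossing it with i i can produce every observed child phenotype.
  I^A I^A → possible child types {A} ✗
  I^A I^B → possible child types {A, B} ✗
  I^A i → possible child types {O, A} ✓
  I^B I^B → possible child types {B} ✗
  I^B i → possible child types {O, B} ✓
  i i → possible child types {O} ✓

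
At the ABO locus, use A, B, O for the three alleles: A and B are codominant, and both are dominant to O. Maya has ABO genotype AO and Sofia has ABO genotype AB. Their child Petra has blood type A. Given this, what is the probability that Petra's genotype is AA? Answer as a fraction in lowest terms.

Cross AO × AB → 1/4 AA, 1/4 AB, 1/4 AO, 1/4 BO.
Type-A genotypes among offspring: AA (1/4), AO (1/4); total 1/2.
P(AA | type A) = (1/4) / (1/2) = 1/2.

1/2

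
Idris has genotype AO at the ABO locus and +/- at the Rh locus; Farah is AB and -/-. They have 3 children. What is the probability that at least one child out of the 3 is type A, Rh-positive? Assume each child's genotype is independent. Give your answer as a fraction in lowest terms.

37/64

ABO cross AO × AB → 1/2 A, 1/4 B, 1/4 AB.
Rh cross +/- × -/- → 1/2 Rh+, 1/2 Rh-; so P(type A, Rh-positive) = 1/2 × 1/2 = 1/4 per child.
P(none) = (3/4)^3 = 27/64; P(at least one) = 1 − 27/64 = 37/64.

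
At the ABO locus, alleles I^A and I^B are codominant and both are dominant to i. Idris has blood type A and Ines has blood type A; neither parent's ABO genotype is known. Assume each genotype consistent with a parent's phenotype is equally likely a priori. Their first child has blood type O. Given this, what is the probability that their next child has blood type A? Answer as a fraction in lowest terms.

Possible genotypes: Idris ∈ {I^A I^A, I^A i}; Ines ∈ {I^A I^A, I^A i}.
Weight each parental genotype pair by prior × P(type-O child):
  I^A i × I^A i: posterior weight 1; P(next child type A) = 3/4.
Weighted sum = 3/4.

3/4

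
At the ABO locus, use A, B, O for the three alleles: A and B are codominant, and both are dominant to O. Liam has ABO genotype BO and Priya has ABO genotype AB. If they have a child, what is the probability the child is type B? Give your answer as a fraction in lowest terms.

ABO cross BO × AB → offspring phenotypes: 1/4 A, 1/2 B, 1/4 AB.
So P(type B) = 1/2.

1/2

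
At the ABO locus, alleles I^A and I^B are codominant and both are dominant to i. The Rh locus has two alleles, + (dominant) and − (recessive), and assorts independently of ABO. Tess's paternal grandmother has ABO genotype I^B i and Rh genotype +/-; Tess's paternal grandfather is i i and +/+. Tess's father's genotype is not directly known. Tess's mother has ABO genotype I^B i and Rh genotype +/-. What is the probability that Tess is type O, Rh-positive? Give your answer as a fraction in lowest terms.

Tess's father's ABO genotype from I^B i × i i: 1/2 I^B i, 1/2 i i.
Crossing each possibility with the mother I^B i and summing P(type O): 1/2·1/4 + 1/2·1/2 = 3/8.
Similarly for Rh via the father's Rh distribution: P(Rh+) = 7/8.
Independent loci: 3/8 × 7/8 = 21/64.

21/64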